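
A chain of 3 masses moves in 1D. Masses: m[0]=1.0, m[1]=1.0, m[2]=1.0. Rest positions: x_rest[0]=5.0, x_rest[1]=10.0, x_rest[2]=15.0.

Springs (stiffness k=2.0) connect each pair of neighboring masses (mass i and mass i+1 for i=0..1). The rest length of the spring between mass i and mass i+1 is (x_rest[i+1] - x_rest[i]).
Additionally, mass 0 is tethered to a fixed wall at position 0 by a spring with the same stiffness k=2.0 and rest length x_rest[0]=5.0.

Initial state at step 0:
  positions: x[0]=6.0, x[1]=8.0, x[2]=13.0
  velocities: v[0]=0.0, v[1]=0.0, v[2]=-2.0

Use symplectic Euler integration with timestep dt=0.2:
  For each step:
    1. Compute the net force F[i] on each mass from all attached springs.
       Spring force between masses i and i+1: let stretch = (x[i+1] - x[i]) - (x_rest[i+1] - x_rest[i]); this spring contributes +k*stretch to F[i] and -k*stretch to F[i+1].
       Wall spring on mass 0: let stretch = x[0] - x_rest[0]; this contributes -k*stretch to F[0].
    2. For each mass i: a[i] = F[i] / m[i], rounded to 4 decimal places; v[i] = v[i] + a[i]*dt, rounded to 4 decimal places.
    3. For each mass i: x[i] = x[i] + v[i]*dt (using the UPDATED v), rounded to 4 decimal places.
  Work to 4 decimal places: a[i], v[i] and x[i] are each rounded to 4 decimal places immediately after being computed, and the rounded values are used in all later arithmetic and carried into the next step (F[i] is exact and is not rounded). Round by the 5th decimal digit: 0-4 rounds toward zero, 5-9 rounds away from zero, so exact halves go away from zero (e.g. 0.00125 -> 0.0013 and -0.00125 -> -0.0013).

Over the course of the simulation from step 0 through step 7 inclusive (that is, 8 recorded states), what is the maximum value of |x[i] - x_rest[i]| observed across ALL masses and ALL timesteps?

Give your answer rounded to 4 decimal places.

Step 0: x=[6.0000 8.0000 13.0000] v=[0.0000 0.0000 -2.0000]
Step 1: x=[5.6800 8.2400 12.6000] v=[-1.6000 1.2000 -2.0000]
Step 2: x=[5.1104 8.6240 12.2512] v=[-2.8480 1.9200 -1.7440]
Step 3: x=[4.4131 9.0171 12.0122] v=[-3.4867 1.9654 -1.1949]
Step 4: x=[3.7310 9.2815 11.9336] v=[-3.4103 1.3218 -0.3929]
Step 5: x=[3.1945 9.3140 12.0429] v=[-2.6825 0.1624 0.5463]
Step 6: x=[2.8920 9.0752 12.3338] v=[-1.5125 -1.1938 1.4547]
Step 7: x=[2.8528 8.6025 12.7641] v=[-0.1960 -2.3636 2.1513]
Max displacement = 3.0664

Answer: 3.0664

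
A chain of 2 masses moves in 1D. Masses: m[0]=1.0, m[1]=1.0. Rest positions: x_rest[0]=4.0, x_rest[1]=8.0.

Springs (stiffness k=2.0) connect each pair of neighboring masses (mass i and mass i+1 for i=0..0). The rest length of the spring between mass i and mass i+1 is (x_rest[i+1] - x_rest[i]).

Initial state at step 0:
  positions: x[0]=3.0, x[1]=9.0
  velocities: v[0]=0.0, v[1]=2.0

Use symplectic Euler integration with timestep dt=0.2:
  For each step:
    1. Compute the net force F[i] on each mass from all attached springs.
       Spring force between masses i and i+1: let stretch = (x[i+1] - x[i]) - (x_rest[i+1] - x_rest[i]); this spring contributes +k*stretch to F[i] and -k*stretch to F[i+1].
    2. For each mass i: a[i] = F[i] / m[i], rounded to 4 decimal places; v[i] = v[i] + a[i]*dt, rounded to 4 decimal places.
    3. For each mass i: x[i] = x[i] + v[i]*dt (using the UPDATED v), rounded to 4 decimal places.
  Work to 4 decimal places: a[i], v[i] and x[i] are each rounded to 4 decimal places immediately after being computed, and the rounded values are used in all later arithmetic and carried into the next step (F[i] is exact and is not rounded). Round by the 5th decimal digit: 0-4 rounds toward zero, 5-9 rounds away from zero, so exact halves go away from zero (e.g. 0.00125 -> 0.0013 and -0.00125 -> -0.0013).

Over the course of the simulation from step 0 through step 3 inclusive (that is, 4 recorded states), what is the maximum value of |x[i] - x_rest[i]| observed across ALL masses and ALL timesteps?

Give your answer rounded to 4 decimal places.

Step 0: x=[3.0000 9.0000] v=[0.0000 2.0000]
Step 1: x=[3.1600 9.2400] v=[0.8000 1.2000]
Step 2: x=[3.4864 9.3136] v=[1.6320 0.3680]
Step 3: x=[3.9590 9.2410] v=[2.3629 -0.3629]
Max displacement = 1.3136

Answer: 1.3136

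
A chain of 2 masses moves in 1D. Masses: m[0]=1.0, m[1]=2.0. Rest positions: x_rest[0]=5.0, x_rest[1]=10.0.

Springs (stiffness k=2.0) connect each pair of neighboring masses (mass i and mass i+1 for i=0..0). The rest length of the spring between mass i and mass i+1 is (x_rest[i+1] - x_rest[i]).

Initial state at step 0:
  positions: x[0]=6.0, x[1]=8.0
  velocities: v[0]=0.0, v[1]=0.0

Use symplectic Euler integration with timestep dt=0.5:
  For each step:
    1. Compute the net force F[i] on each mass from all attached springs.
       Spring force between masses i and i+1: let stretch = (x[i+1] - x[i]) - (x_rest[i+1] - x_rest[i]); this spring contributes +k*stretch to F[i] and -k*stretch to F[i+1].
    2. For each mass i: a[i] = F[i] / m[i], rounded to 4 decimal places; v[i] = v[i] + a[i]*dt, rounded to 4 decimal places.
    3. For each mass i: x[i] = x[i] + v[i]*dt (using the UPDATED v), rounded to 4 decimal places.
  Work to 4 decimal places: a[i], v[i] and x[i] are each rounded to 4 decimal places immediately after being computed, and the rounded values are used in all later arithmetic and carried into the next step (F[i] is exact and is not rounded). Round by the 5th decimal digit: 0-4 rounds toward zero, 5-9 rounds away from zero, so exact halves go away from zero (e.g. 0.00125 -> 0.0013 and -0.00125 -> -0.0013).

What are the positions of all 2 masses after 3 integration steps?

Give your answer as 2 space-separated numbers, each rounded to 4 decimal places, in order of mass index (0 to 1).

Answer: 1.7813 10.1094

Derivation:
Step 0: x=[6.0000 8.0000] v=[0.0000 0.0000]
Step 1: x=[4.5000 8.7500] v=[-3.0000 1.5000]
Step 2: x=[2.6250 9.6875] v=[-3.7500 1.8750]
Step 3: x=[1.7813 10.1094] v=[-1.6875 0.8438]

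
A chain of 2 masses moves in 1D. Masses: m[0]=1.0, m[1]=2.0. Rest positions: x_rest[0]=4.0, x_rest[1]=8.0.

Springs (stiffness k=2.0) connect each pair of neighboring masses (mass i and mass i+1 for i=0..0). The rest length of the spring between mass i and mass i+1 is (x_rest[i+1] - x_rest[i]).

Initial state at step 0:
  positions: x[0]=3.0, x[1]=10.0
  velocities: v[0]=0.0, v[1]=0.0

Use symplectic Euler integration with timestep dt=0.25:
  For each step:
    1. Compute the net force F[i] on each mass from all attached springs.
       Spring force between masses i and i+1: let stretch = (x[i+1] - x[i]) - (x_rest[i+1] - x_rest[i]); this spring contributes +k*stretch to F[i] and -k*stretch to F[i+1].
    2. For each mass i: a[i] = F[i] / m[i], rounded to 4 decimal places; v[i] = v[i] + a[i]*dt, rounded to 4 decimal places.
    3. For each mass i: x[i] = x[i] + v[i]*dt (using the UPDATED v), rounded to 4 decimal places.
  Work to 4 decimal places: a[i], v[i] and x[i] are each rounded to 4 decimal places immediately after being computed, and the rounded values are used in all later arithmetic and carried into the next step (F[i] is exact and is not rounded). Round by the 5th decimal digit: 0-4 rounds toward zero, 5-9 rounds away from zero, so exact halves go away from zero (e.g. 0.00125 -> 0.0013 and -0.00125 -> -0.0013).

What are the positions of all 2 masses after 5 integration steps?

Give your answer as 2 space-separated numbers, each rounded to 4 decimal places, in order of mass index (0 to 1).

Answer: 6.5115 8.2444

Derivation:
Step 0: x=[3.0000 10.0000] v=[0.0000 0.0000]
Step 1: x=[3.3750 9.8125] v=[1.5000 -0.7500]
Step 2: x=[4.0547 9.4727] v=[2.7188 -1.3594]
Step 3: x=[4.9117 9.0442] v=[3.4278 -1.7139]
Step 4: x=[5.7852 8.6075] v=[3.4941 -1.7470]
Step 5: x=[6.5115 8.2444] v=[2.9053 -1.4526]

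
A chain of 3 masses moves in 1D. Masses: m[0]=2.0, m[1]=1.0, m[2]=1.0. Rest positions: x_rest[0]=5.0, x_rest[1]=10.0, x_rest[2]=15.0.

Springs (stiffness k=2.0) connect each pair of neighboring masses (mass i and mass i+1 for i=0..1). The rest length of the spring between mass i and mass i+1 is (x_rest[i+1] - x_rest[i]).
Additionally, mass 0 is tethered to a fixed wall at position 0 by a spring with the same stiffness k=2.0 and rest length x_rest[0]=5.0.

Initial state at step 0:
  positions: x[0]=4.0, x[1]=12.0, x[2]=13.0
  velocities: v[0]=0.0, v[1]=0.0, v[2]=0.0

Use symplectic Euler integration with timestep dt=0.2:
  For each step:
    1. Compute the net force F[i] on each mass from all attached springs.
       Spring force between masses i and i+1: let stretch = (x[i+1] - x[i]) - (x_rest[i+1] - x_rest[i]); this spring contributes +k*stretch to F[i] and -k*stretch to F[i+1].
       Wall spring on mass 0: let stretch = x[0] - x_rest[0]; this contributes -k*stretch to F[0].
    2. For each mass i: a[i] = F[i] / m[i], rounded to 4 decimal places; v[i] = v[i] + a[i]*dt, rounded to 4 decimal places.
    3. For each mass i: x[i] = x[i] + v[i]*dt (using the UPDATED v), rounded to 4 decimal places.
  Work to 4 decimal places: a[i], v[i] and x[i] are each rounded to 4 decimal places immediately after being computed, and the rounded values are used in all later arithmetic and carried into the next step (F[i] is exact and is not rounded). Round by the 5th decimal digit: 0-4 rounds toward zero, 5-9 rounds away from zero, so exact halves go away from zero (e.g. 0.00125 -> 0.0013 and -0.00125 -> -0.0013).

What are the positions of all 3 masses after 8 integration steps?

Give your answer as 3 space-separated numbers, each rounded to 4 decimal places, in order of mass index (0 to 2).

Answer: 5.2551 8.1964 15.5104

Derivation:
Step 0: x=[4.0000 12.0000 13.0000] v=[0.0000 0.0000 0.0000]
Step 1: x=[4.1600 11.4400 13.3200] v=[0.8000 -2.8000 1.6000]
Step 2: x=[4.4448 10.4480 13.8896] v=[1.4240 -4.9600 2.8480]
Step 3: x=[4.7919 9.2511 14.5839] v=[1.7357 -5.9846 3.4714]
Step 4: x=[5.1257 8.1241 15.2516] v=[1.6692 -5.6352 3.3383]
Step 5: x=[5.3744 7.3274 15.7491] v=[1.2437 -3.9836 2.4873]
Step 6: x=[5.4863 7.0482 15.9728] v=[0.5594 -1.3961 1.1186]
Step 7: x=[5.4412 7.3580 15.8826] v=[-0.2255 1.5490 -0.4512]
Step 8: x=[5.2551 8.1964 15.5104] v=[-0.9304 4.1921 -1.8610]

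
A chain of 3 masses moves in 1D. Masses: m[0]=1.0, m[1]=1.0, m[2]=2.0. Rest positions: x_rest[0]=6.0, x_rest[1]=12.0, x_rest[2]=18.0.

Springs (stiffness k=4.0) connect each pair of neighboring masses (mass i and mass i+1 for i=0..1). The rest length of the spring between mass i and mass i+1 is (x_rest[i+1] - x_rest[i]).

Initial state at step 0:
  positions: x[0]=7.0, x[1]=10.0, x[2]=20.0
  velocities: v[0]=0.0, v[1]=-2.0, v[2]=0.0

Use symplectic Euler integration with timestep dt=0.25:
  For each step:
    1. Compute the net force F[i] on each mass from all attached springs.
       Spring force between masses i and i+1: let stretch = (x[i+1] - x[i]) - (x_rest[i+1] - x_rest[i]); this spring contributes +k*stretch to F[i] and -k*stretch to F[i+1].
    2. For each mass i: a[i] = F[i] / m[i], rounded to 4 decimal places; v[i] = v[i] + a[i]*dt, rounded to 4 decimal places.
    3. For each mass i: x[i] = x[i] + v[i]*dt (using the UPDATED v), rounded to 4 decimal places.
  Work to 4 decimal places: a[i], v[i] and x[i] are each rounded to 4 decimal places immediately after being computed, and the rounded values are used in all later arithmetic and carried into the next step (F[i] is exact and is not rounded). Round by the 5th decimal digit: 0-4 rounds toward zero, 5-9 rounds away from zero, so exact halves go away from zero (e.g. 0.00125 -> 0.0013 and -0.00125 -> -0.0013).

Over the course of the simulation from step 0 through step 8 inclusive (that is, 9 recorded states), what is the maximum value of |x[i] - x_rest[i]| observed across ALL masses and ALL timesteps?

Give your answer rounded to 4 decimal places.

Step 0: x=[7.0000 10.0000 20.0000] v=[0.0000 -2.0000 0.0000]
Step 1: x=[6.2500 11.2500 19.5000] v=[-3.0000 5.0000 -2.0000]
Step 2: x=[5.2500 13.3125 18.7188] v=[-4.0000 8.2500 -3.1250]
Step 3: x=[4.7656 14.7110 18.0118] v=[-1.9375 5.5938 -2.8282]
Step 4: x=[5.2676 14.4483 17.6422] v=[2.0079 -1.0508 -1.4786]
Step 5: x=[6.5648 12.6889 17.6233] v=[5.1886 -7.0376 -0.0756]
Step 6: x=[7.8930 10.6321 17.7376] v=[5.3127 -8.2273 0.4572]
Step 7: x=[8.4060 9.6669 17.7137] v=[2.0518 -3.8609 -0.0956]
Step 8: x=[7.7342 10.3982 17.4340] v=[-2.6873 2.9250 -1.1190]
Max displacement = 2.7110

Answer: 2.7110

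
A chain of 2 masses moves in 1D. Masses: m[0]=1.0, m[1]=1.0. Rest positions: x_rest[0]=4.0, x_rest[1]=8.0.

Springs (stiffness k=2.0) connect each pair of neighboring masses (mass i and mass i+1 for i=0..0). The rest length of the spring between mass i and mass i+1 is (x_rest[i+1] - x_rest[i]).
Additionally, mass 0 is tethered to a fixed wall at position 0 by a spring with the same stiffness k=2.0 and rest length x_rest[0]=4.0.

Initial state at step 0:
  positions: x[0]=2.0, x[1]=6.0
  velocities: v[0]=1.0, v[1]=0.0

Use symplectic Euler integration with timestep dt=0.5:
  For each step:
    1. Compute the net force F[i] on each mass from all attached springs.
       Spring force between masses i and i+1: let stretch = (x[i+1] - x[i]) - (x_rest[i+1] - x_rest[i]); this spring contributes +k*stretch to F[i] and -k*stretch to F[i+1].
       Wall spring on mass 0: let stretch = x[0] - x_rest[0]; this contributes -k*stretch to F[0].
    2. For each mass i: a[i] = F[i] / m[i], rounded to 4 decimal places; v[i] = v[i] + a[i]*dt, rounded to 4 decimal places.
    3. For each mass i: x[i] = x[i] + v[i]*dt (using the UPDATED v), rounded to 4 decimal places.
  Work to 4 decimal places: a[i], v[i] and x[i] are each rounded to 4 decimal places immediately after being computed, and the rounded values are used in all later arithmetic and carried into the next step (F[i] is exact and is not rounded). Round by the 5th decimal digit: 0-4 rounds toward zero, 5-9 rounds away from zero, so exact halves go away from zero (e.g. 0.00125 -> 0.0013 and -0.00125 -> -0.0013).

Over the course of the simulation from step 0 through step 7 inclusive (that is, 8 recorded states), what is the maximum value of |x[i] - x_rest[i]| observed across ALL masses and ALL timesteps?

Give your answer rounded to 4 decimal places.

Step 0: x=[2.0000 6.0000] v=[1.0000 0.0000]
Step 1: x=[3.5000 6.0000] v=[3.0000 0.0000]
Step 2: x=[4.5000 6.7500] v=[2.0000 1.5000]
Step 3: x=[4.3750 8.3750] v=[-0.2500 3.2500]
Step 4: x=[4.0625 10.0000] v=[-0.6250 3.2500]
Step 5: x=[4.6875 10.6563] v=[1.2500 1.3125]
Step 6: x=[5.9532 10.3282] v=[2.5313 -0.6563]
Step 7: x=[6.4298 9.8126] v=[0.9531 -1.0313]
Max displacement = 2.6563

Answer: 2.6563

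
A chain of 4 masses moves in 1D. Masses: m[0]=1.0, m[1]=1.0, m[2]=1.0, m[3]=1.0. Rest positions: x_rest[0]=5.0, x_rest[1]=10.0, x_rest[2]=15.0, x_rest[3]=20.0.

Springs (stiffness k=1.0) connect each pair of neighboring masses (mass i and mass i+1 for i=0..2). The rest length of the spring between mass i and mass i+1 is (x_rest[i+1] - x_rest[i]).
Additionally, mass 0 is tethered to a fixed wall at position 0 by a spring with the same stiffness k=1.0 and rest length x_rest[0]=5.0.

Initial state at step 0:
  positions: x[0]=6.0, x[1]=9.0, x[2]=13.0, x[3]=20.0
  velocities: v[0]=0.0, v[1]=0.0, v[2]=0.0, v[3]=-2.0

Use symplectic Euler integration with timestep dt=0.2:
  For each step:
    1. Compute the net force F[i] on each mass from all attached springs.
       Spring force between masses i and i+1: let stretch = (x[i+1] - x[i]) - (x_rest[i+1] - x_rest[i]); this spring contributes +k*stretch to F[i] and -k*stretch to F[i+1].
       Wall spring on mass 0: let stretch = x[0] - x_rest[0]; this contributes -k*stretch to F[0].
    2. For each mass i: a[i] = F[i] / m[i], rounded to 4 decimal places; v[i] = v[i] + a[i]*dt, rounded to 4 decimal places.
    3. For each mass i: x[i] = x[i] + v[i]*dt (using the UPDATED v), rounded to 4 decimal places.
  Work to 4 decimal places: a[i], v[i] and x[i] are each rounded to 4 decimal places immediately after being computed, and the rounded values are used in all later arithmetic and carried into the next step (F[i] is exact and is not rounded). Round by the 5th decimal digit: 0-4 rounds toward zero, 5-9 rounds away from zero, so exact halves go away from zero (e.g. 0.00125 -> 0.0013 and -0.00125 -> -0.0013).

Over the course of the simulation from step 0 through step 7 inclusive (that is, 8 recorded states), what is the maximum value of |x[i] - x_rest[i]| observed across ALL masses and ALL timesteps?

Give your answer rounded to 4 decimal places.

Answer: 3.4322

Derivation:
Step 0: x=[6.0000 9.0000 13.0000 20.0000] v=[0.0000 0.0000 0.0000 -2.0000]
Step 1: x=[5.8800 9.0400 13.1200 19.5200] v=[-0.6000 0.2000 0.6000 -2.4000]
Step 2: x=[5.6512 9.1168 13.3328 18.9840] v=[-1.1440 0.3840 1.0640 -2.6800]
Step 3: x=[5.3350 9.2236 13.6030 18.4220] v=[-1.5811 0.5341 1.3510 -2.8102]
Step 4: x=[4.9609 9.3501 13.8908 17.8672] v=[-1.8704 0.6323 1.4389 -2.7740]
Step 5: x=[4.5640 9.4826 14.1560 17.3533] v=[-1.9847 0.6626 1.3260 -2.5693]
Step 6: x=[4.1812 9.6053 14.3622 16.9115] v=[-1.9138 0.6136 1.0308 -2.2088]
Step 7: x=[3.8482 9.7013 14.4801 16.5678] v=[-1.6652 0.4802 0.5893 -1.7187]
Max displacement = 3.4322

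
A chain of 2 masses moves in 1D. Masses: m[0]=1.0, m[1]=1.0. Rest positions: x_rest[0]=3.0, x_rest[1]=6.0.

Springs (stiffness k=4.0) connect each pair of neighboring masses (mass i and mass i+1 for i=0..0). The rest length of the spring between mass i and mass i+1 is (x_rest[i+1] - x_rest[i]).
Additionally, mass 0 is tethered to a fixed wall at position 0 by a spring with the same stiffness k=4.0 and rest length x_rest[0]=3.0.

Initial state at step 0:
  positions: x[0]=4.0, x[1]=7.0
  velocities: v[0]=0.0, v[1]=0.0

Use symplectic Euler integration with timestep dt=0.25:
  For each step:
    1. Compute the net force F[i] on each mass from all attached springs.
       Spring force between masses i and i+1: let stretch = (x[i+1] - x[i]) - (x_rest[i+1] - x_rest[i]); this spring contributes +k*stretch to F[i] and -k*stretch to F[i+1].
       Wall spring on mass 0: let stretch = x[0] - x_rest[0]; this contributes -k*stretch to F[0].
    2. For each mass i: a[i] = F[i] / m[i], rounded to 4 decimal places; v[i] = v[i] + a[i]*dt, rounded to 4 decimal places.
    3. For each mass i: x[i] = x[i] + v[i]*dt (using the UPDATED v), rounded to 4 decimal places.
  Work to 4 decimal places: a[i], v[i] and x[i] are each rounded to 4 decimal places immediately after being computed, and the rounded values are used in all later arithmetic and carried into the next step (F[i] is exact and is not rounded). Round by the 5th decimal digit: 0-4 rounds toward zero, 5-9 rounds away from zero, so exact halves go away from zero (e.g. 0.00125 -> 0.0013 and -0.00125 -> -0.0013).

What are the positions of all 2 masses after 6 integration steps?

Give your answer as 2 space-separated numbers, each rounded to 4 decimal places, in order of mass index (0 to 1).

Answer: 2.8792 5.3684

Derivation:
Step 0: x=[4.0000 7.0000] v=[0.0000 0.0000]
Step 1: x=[3.7500 7.0000] v=[-1.0000 0.0000]
Step 2: x=[3.3750 6.9375] v=[-1.5000 -0.2500]
Step 3: x=[3.0469 6.7344] v=[-1.3125 -0.8125]
Step 4: x=[2.8789 6.3594] v=[-0.6719 -1.5000]
Step 5: x=[2.8613 5.8643] v=[-0.0703 -1.9805]
Step 6: x=[2.8792 5.3684] v=[0.0714 -1.9835]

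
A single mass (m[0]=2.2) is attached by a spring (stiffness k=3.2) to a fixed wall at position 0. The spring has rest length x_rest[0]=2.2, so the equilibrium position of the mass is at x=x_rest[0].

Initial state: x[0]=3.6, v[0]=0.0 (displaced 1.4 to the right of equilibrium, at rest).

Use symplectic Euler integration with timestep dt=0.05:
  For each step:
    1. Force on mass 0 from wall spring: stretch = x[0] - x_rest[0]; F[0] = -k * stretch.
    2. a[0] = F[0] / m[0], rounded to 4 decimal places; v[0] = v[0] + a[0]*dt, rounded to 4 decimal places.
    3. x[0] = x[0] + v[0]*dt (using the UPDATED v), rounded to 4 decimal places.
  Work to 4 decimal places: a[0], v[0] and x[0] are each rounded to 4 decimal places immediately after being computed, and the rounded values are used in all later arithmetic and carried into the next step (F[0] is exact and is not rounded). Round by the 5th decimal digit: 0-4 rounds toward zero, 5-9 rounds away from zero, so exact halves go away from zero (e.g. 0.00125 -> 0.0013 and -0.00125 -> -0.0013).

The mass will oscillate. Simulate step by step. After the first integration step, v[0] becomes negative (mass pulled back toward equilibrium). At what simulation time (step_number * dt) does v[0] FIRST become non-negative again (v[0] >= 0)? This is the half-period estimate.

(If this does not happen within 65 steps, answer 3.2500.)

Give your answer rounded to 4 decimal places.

Answer: 2.6500

Derivation:
Step 0: x=[3.6000] v=[0.0000]
Step 1: x=[3.5949] v=[-0.1018]
Step 2: x=[3.5847] v=[-0.2032]
Step 3: x=[3.5695] v=[-0.3039]
Step 4: x=[3.5493] v=[-0.4035]
Step 5: x=[3.5242] v=[-0.5016]
Step 6: x=[3.4943] v=[-0.5979]
Step 7: x=[3.4597] v=[-0.6920]
Step 8: x=[3.4205] v=[-0.7836]
Step 9: x=[3.3769] v=[-0.8724]
Step 10: x=[3.3290] v=[-0.9580]
Step 11: x=[3.2770] v=[-1.0401]
Step 12: x=[3.2211] v=[-1.1184]
Step 13: x=[3.1615] v=[-1.1927]
Step 14: x=[3.0984] v=[-1.2626]
Step 15: x=[3.0320] v=[-1.3279]
Step 16: x=[2.9626] v=[-1.3884]
Step 17: x=[2.8904] v=[-1.4439]
Step 18: x=[2.8157] v=[-1.4941]
Step 19: x=[2.7388] v=[-1.5389]
Step 20: x=[2.6599] v=[-1.5781]
Step 21: x=[2.5793] v=[-1.6115]
Step 22: x=[2.4973] v=[-1.6391]
Step 23: x=[2.4143] v=[-1.6607]
Step 24: x=[2.3305] v=[-1.6763]
Step 25: x=[2.2462] v=[-1.6858]
Step 26: x=[2.1617] v=[-1.6892]
Step 27: x=[2.0774] v=[-1.6864]
Step 28: x=[1.9935] v=[-1.6775]
Step 29: x=[1.9104] v=[-1.6625]
Step 30: x=[1.8283] v=[-1.6414]
Step 31: x=[1.7476] v=[-1.6144]
Step 32: x=[1.6685] v=[-1.5815]
Step 33: x=[1.5914] v=[-1.5428]
Step 34: x=[1.5165] v=[-1.4985]
Step 35: x=[1.4441] v=[-1.4488]
Step 36: x=[1.3744] v=[-1.3938]
Step 37: x=[1.3077] v=[-1.3338]
Step 38: x=[1.2443] v=[-1.2689]
Step 39: x=[1.1843] v=[-1.1994]
Step 40: x=[1.1280] v=[-1.1255]
Step 41: x=[1.0756] v=[-1.0475]
Step 42: x=[1.0273] v=[-0.9657]
Step 43: x=[0.9833] v=[-0.8804]
Step 44: x=[0.9437] v=[-0.7919]
Step 45: x=[0.9087] v=[-0.7005]
Step 46: x=[0.8784] v=[-0.6066]
Step 47: x=[0.8529] v=[-0.5105]
Step 48: x=[0.8323] v=[-0.4125]
Step 49: x=[0.8167] v=[-0.3130]
Step 50: x=[0.8061] v=[-0.2124]
Step 51: x=[0.8006] v=[-0.1110]
Step 52: x=[0.8001] v=[-0.0092]
Step 53: x=[0.8047] v=[0.0926]
First v>=0 after going negative at step 53, time=2.6500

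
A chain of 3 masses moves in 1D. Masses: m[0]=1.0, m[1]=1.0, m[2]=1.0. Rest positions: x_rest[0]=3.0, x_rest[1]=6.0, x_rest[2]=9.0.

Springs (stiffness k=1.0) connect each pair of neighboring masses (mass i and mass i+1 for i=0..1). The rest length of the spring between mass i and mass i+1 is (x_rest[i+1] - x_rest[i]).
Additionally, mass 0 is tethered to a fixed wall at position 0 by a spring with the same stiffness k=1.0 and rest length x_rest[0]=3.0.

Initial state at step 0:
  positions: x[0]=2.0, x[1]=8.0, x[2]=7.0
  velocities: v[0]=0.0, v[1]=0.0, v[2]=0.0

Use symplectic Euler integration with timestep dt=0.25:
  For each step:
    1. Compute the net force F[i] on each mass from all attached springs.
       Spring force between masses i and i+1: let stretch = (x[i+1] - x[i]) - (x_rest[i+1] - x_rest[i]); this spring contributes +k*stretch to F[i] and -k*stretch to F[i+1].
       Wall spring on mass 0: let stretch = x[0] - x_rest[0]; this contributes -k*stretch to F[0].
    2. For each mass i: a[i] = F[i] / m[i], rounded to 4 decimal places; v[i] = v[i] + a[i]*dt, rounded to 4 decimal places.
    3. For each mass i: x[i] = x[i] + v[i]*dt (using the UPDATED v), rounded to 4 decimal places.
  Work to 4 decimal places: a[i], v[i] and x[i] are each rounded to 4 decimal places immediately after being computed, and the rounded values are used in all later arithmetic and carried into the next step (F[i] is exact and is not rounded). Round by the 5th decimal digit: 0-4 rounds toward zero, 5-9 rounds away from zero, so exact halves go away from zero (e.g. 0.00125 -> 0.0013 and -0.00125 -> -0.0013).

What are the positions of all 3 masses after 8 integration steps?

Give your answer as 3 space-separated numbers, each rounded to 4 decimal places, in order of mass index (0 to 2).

Answer: 3.3929 3.9149 10.0048

Derivation:
Step 0: x=[2.0000 8.0000 7.0000] v=[0.0000 0.0000 0.0000]
Step 1: x=[2.2500 7.5625 7.2500] v=[1.0000 -1.7500 1.0000]
Step 2: x=[2.6914 6.7734 7.7070] v=[1.7656 -3.1563 1.8281]
Step 3: x=[3.2197 5.7876 8.2932] v=[2.1133 -3.9434 2.3447]
Step 4: x=[3.7073 4.7979 8.9103] v=[1.9504 -3.9590 2.4683]
Step 5: x=[4.0314 3.9970 9.4579] v=[1.2962 -3.2036 2.1902]
Step 6: x=[4.1014 3.5396 9.8517] v=[0.2798 -1.8298 1.5750]
Step 7: x=[3.8799 3.5118 10.0385] v=[-0.8860 -0.1113 0.7470]
Step 8: x=[3.3929 3.9149 10.0048] v=[-1.9480 1.6124 -0.1347]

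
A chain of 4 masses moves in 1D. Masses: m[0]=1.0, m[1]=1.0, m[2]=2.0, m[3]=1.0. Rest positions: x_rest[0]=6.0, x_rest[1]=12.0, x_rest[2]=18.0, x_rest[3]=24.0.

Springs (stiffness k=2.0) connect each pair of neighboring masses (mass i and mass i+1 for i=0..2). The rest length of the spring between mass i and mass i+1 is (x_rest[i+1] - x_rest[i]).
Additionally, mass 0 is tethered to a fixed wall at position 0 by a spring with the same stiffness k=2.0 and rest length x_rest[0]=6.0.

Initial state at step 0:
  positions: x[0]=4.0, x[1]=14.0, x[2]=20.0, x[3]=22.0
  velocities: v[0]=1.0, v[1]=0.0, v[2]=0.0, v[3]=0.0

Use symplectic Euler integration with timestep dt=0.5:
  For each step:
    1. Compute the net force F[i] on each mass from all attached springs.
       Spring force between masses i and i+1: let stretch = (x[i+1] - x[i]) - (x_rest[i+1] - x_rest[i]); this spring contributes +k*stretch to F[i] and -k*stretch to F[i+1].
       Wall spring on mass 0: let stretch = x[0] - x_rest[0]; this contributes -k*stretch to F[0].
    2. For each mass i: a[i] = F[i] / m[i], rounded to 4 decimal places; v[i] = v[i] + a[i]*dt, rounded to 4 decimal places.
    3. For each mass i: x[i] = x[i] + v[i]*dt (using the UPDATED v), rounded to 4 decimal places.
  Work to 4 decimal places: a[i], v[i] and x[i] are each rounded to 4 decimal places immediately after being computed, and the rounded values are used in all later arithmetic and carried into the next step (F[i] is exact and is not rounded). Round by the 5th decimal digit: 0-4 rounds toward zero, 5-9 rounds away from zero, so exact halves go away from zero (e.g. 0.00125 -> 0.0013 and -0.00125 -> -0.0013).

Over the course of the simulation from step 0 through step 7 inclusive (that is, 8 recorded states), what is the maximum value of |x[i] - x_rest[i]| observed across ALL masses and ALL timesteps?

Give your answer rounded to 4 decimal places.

Answer: 3.5000

Derivation:
Step 0: x=[4.0000 14.0000 20.0000 22.0000] v=[1.0000 0.0000 0.0000 0.0000]
Step 1: x=[7.5000 12.0000 19.0000 24.0000] v=[7.0000 -4.0000 -2.0000 4.0000]
Step 2: x=[9.5000 11.2500 17.5000 26.5000] v=[4.0000 -1.5000 -3.0000 5.0000]
Step 3: x=[7.6250 12.7500 16.6875 27.5000] v=[-3.7500 3.0000 -1.6250 2.0000]
Step 4: x=[4.5000 13.6563 17.5938 26.0938] v=[-6.2500 1.8125 1.8125 -2.8125]
Step 5: x=[3.7032 11.9532 19.6407 23.4376] v=[-1.5937 -3.4063 4.0938 -5.3125]
Step 6: x=[5.1798 9.9688 20.7150 21.8829] v=[2.9531 -3.9688 2.1485 -3.1094]
Step 7: x=[6.4610 10.9630 19.3947 22.7443] v=[2.5623 1.9884 -2.6407 1.7227]
Max displacement = 3.5000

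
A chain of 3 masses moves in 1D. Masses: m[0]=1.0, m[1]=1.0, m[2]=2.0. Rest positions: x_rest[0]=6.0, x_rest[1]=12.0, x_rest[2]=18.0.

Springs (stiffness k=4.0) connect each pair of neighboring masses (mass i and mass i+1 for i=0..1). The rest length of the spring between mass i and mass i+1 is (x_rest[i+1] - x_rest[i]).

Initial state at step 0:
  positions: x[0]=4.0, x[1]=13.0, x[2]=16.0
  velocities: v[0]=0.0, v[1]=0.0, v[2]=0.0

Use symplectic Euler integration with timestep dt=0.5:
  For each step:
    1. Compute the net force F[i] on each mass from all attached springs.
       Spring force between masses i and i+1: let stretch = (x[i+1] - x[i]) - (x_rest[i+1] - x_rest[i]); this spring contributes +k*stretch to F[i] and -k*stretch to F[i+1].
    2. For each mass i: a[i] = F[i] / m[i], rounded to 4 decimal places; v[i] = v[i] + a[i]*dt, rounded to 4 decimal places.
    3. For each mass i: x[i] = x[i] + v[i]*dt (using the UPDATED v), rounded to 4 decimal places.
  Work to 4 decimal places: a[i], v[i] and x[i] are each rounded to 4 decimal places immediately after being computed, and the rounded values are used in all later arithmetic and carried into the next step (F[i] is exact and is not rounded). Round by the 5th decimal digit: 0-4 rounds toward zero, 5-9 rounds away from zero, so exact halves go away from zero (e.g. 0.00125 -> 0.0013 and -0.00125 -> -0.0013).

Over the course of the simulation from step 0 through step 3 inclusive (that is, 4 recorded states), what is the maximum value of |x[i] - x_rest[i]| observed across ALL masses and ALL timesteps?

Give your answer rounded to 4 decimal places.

Step 0: x=[4.0000 13.0000 16.0000] v=[0.0000 0.0000 0.0000]
Step 1: x=[7.0000 7.0000 17.5000] v=[6.0000 -12.0000 3.0000]
Step 2: x=[4.0000 11.5000 16.7500] v=[-6.0000 9.0000 -1.5000]
Step 3: x=[2.5000 13.7500 16.3750] v=[-3.0000 4.5000 -0.7500]
Max displacement = 5.0000

Answer: 5.0000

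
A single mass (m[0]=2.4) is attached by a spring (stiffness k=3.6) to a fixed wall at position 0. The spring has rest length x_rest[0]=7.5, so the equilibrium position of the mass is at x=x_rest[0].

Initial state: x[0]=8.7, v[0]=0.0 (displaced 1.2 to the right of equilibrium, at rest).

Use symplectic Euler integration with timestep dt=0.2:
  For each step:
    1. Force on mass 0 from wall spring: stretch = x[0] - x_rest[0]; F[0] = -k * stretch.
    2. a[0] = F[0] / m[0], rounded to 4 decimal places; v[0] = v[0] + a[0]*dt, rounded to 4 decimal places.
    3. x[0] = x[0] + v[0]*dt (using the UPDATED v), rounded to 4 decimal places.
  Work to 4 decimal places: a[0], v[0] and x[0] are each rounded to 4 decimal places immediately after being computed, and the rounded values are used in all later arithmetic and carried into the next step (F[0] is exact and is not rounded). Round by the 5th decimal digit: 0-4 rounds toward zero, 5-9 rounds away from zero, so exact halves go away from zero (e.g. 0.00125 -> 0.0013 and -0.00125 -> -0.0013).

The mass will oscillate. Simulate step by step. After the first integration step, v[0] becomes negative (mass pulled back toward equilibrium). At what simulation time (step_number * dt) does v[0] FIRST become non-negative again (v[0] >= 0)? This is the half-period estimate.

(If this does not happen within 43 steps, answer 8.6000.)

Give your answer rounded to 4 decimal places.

Answer: 2.6000

Derivation:
Step 0: x=[8.7000] v=[0.0000]
Step 1: x=[8.6280] v=[-0.3600]
Step 2: x=[8.4883] v=[-0.6984]
Step 3: x=[8.2893] v=[-0.9949]
Step 4: x=[8.0430] v=[-1.2317]
Step 5: x=[7.7641] v=[-1.3946]
Step 6: x=[7.4693] v=[-1.4738]
Step 7: x=[7.1764] v=[-1.4646]
Step 8: x=[6.9029] v=[-1.3675]
Step 9: x=[6.6652] v=[-1.1884]
Step 10: x=[6.4776] v=[-0.9380]
Step 11: x=[6.3513] v=[-0.6313]
Step 12: x=[6.2940] v=[-0.2867]
Step 13: x=[6.3090] v=[0.0751]
First v>=0 after going negative at step 13, time=2.6000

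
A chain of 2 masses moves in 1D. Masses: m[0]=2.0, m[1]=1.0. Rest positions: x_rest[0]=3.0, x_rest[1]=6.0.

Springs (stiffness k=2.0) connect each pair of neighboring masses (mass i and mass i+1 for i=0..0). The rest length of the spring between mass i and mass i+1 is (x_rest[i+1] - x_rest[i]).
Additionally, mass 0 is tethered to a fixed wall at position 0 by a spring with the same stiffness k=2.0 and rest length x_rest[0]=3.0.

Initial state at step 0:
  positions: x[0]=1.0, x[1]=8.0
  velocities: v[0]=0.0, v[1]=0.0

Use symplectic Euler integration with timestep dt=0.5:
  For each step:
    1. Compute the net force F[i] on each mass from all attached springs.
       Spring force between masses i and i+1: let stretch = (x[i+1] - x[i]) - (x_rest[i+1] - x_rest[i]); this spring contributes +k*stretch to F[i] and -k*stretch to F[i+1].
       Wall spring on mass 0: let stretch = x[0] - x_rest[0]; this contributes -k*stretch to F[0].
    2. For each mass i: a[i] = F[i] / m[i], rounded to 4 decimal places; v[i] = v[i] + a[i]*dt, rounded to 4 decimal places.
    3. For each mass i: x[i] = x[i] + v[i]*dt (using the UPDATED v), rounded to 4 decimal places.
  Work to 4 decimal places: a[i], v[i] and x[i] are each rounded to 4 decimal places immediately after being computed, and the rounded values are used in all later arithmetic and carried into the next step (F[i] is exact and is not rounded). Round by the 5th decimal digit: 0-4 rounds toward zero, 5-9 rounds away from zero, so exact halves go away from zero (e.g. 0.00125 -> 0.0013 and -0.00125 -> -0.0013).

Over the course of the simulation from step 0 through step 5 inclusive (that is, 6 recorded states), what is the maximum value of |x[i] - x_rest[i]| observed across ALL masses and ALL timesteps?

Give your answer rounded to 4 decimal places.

Step 0: x=[1.0000 8.0000] v=[0.0000 0.0000]
Step 1: x=[2.5000 6.0000] v=[3.0000 -4.0000]
Step 2: x=[4.2500 3.7500] v=[3.5000 -4.5000]
Step 3: x=[4.8125 3.2500] v=[1.1250 -1.0000]
Step 4: x=[3.7813 5.0313] v=[-2.0625 3.5625]
Step 5: x=[2.1172 7.6876] v=[-3.3282 5.3125]
Max displacement = 2.7500

Answer: 2.7500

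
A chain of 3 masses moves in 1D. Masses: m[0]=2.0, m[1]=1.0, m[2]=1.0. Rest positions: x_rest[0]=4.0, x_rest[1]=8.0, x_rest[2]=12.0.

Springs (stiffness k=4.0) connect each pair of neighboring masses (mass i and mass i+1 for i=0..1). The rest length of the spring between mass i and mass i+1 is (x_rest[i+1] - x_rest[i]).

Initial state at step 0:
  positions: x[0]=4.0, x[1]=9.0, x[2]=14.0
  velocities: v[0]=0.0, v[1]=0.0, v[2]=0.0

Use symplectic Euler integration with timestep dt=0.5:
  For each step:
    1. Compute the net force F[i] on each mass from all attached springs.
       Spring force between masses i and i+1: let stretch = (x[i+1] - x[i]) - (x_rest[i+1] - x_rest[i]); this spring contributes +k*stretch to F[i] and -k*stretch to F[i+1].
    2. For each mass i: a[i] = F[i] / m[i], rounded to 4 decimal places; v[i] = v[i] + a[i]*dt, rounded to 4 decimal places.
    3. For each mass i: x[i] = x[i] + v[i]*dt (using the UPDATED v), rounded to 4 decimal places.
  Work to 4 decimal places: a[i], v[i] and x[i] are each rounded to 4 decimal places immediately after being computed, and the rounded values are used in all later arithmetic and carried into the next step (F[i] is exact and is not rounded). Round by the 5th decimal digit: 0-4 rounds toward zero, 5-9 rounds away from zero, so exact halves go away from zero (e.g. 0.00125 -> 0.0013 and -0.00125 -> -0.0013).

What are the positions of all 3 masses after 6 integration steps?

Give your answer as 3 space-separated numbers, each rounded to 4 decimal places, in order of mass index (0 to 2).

Step 0: x=[4.0000 9.0000 14.0000] v=[0.0000 0.0000 0.0000]
Step 1: x=[4.5000 9.0000 13.0000] v=[1.0000 0.0000 -2.0000]
Step 2: x=[5.2500 8.5000 12.0000] v=[1.5000 -1.0000 -2.0000]
Step 3: x=[5.6250 8.2500 11.5000] v=[0.7500 -0.5000 -1.0000]
Step 4: x=[5.3125 8.6250 11.7500] v=[-0.6250 0.7500 0.5000]
Step 5: x=[4.6563 8.8125 12.8750] v=[-1.3125 0.3750 2.2500]
Step 6: x=[4.0782 8.9063 13.9375] v=[-1.1563 0.1876 2.1250]

Answer: 4.0782 8.9063 13.9375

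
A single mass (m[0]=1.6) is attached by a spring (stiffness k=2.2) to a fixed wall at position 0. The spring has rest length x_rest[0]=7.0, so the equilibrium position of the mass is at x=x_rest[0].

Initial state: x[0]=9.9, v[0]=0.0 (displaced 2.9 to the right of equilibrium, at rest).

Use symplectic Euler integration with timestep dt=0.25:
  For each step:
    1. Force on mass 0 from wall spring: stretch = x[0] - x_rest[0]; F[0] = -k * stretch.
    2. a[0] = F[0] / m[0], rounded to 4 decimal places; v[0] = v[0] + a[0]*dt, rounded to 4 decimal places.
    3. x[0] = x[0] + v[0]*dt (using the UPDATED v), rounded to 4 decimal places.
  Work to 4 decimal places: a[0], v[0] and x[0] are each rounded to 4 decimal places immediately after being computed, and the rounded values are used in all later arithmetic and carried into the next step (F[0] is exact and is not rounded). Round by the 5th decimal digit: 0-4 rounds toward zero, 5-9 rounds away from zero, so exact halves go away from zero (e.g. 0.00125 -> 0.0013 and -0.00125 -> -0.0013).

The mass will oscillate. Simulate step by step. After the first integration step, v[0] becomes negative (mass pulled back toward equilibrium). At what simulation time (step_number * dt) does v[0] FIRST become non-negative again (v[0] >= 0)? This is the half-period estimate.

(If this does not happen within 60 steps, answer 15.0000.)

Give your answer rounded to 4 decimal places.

Answer: 2.7500

Derivation:
Step 0: x=[9.9000] v=[0.0000]
Step 1: x=[9.6508] v=[-0.9969]
Step 2: x=[9.1738] v=[-1.9081]
Step 3: x=[8.5100] v=[-2.6554]
Step 4: x=[7.7164] v=[-3.1745]
Step 5: x=[6.8612] v=[-3.4208]
Step 6: x=[6.0179] v=[-3.3731]
Step 7: x=[5.2590] v=[-3.0355]
Step 8: x=[4.6498] v=[-2.4370]
Step 9: x=[4.2425] v=[-1.6291]
Step 10: x=[4.0722] v=[-0.6812]
Step 11: x=[4.1535] v=[0.3252]
First v>=0 after going negative at step 11, time=2.7500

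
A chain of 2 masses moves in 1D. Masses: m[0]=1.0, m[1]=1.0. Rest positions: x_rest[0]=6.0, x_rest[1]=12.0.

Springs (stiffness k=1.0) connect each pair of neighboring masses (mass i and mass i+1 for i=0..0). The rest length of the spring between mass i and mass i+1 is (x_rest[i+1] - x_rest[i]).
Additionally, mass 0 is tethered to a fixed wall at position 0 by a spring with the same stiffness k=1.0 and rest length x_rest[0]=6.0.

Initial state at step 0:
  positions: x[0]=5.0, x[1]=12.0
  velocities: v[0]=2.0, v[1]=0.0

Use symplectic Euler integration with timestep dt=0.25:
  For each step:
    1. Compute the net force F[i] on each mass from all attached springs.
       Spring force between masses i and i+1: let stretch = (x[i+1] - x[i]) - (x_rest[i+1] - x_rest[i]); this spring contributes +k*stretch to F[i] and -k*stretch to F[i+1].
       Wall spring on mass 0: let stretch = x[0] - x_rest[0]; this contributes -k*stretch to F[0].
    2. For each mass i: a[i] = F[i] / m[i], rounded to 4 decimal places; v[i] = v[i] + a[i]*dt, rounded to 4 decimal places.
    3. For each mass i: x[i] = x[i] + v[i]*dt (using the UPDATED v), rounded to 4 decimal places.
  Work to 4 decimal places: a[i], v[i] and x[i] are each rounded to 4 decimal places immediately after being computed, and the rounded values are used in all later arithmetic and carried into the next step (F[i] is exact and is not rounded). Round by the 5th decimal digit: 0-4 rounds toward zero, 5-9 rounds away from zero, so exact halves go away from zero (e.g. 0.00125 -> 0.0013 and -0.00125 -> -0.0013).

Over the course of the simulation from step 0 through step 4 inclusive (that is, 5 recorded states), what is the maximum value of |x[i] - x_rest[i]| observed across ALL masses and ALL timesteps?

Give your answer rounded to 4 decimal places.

Step 0: x=[5.0000 12.0000] v=[2.0000 0.0000]
Step 1: x=[5.6250 11.9375] v=[2.5000 -0.2500]
Step 2: x=[6.2930 11.8555] v=[2.6719 -0.3281]
Step 3: x=[6.9153 11.8008] v=[2.4893 -0.2187]
Step 4: x=[7.4108 11.8158] v=[1.9819 0.0599]
Max displacement = 1.4108

Answer: 1.4108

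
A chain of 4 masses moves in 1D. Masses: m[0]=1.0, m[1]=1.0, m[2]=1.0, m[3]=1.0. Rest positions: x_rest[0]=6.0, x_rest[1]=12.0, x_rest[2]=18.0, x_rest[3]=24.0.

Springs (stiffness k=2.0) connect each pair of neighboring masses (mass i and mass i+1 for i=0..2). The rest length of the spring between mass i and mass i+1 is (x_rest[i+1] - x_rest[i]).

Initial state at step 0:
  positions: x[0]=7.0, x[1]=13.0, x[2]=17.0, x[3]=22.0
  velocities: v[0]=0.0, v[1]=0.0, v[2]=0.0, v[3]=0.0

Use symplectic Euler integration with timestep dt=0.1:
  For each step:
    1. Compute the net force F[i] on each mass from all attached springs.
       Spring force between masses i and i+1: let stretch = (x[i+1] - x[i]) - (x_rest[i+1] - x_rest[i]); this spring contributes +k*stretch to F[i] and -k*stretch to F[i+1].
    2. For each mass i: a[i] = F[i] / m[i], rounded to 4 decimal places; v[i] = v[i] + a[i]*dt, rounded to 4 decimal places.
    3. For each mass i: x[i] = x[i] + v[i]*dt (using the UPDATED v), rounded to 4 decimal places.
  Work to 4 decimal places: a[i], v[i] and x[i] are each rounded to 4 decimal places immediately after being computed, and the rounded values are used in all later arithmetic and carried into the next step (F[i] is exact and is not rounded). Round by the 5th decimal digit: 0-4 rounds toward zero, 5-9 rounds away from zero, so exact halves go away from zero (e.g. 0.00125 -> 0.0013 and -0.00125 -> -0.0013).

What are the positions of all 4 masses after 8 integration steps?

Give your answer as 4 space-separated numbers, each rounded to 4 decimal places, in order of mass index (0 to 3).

Step 0: x=[7.0000 13.0000 17.0000 22.0000] v=[0.0000 0.0000 0.0000 0.0000]
Step 1: x=[7.0000 12.9600 17.0200 22.0200] v=[0.0000 -0.4000 0.2000 0.2000]
Step 2: x=[6.9992 12.8820 17.0588 22.0600] v=[-0.0080 -0.7800 0.3880 0.4000]
Step 3: x=[6.9961 12.7699 17.1141 22.1200] v=[-0.0314 -1.1212 0.5529 0.5998]
Step 4: x=[6.9884 12.6292 17.1826 22.1999] v=[-0.0766 -1.4071 0.6852 0.7986]
Step 5: x=[6.9736 12.4667 17.2604 22.2994] v=[-0.1484 -1.6246 0.7780 0.9951]
Step 6: x=[6.9486 12.2903 17.3431 22.4181] v=[-0.2498 -1.7645 0.8271 1.1873]
Step 7: x=[6.9105 12.1081 17.4263 22.5553] v=[-0.3815 -1.8223 0.8315 1.3723]
Step 8: x=[6.8563 11.9283 17.5057 22.7100] v=[-0.5420 -1.7982 0.7937 1.5465]

Answer: 6.8563 11.9283 17.5057 22.7100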